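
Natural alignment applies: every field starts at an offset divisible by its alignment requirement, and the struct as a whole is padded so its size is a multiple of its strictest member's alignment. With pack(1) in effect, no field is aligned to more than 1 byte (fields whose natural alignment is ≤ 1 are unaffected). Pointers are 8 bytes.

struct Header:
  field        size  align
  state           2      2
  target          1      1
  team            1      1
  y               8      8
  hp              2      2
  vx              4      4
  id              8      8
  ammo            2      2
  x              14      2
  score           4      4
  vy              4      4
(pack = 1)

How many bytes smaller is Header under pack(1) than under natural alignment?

6

natural layout:
  0..2  state  (2B, 2-aligned)
  2..3  target  (1B, 1-aligned)
  3..4  team  (1B, 1-aligned)
  4..8  -- padding (4B)
  8..16  y  (8B, 8-aligned)
  16..18  hp  (2B, 2-aligned)
  18..20  -- padding (2B)
  20..24  vx  (4B, 4-aligned)
  24..32  id  (8B, 8-aligned)
  32..34  ammo  (2B, 2-aligned)
  34..48  x  (14B, 2-aligned)
  48..52  score  (4B, 4-aligned)
  52..56  vy  (4B, 4-aligned)
  sizeof = 56, alignof = 8
packed(1) layout:
  0..2  state  (2B, 1-aligned)
  2..3  target  (1B, 1-aligned)
  3..4  team  (1B, 1-aligned)
  4..12  y  (8B, 1-aligned)
  12..14  hp  (2B, 1-aligned)
  14..18  vx  (4B, 1-aligned)
  18..26  id  (8B, 1-aligned)
  26..28  ammo  (2B, 1-aligned)
  28..42  x  (14B, 1-aligned)
  42..46  score  (4B, 1-aligned)
  46..50  vy  (4B, 1-aligned)
  sizeof = 50, alignof = 1
56 − 50 = 6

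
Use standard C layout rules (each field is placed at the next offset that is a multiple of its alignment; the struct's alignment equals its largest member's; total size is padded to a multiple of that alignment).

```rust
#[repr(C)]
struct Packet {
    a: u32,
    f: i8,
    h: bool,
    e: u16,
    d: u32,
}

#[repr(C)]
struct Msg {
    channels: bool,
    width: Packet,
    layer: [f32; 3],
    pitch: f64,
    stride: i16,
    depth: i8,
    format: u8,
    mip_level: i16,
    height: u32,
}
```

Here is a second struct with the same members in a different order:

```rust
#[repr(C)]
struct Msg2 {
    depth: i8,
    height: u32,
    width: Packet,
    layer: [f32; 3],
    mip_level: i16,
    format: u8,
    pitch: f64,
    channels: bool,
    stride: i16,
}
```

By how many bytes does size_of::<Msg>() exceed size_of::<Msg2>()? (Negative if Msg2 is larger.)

Packet: @0: a [4B, align 4] → 4; @4: f [1B, align 1] → 5; @5: h [1B, align 1] → 6; @6: e [2B, align 2] → 8; @8: d [4B, align 4] → 12; size 12, align 4
@0: channels [1B, align 1] → 1
+3 pad (align 4)
@4: width [12B, align 4] → 16
@16: layer [12B, align 4] → 28
+4 pad (align 8)
@32: pitch [8B, align 8] → 40
@40: stride [2B, align 2] → 42
@42: depth [1B, align 1] → 43
@43: format [1B, align 1] → 44
@44: mip_level [2B, align 2] → 46
+2 pad (align 4)
@48: height [4B, align 4] → 52
+4 tail pad (align 8)
size 56, align 8
— Msg2 —
@0: depth [1B, align 1] → 1
+3 pad (align 4)
@4: height [4B, align 4] → 8
@8: width [12B, align 4] → 20
@20: layer [12B, align 4] → 32
@32: mip_level [2B, align 2] → 34
@34: format [1B, align 1] → 35
+5 pad (align 8)
@40: pitch [8B, align 8] → 48
@48: channels [1B, align 1] → 49
+1 pad (align 2)
@50: stride [2B, align 2] → 52
+4 tail pad (align 8)
size 56, align 8
56 − 56 = 0

0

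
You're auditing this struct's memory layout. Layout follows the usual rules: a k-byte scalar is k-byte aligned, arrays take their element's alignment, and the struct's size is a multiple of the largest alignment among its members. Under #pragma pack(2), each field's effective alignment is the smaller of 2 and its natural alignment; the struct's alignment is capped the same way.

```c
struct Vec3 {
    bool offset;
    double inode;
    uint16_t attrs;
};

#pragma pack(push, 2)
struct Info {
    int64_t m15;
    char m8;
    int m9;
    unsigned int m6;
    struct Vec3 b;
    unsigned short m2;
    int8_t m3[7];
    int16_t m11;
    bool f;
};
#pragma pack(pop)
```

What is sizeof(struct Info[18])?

1008

Vec3: offset at 0 (size 1, align 1) → ends 1; pad 7 to align 8 for inode; inode at 8 (size 8, align 8) → ends 16; attrs at 16 (size 2, align 2) → ends 18; tail pad 6 to reach multiple of 8; total 24 bytes, alignment 8
m15 at 0 (size 8, align 2) → ends 8
m8 at 8 (size 1, align 1) → ends 9
pad 1 to align 2 for m9
m9 at 10 (size 4, align 2) → ends 14
m6 at 14 (size 4, align 2) → ends 18
b at 18 (size 24, align 2) → ends 42
m2 at 42 (size 2, align 2) → ends 44
m3 at 44 (size 7, align 1) → ends 51
pad 1 to align 2 for m11
m11 at 52 (size 2, align 2) → ends 54
f at 54 (size 1, align 1) → ends 55
tail pad 1 to reach multiple of 2
total 56 bytes, alignment 2
array of 18: 18 × 56 = 1008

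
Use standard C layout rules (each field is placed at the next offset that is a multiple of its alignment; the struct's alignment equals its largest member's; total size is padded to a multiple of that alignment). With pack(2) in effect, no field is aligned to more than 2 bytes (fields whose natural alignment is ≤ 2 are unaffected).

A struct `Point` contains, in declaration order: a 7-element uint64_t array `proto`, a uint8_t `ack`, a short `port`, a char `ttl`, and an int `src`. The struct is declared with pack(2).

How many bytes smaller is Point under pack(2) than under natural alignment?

natural layout:
  proto at 0 (size 56, align 8) → ends 56
  ack at 56 (size 1, align 1) → ends 57
  pad 1 to align 2 for port
  port at 58 (size 2, align 2) → ends 60
  ttl at 60 (size 1, align 1) → ends 61
  pad 3 to align 4 for src
  src at 64 (size 4, align 4) → ends 68
  tail pad 4 to reach multiple of 8
  total 72 bytes, alignment 8
packed(2) layout:
  proto at 0 (size 56, align 2) → ends 56
  ack at 56 (size 1, align 1) → ends 57
  pad 1 to align 2 for port
  port at 58 (size 2, align 2) → ends 60
  ttl at 60 (size 1, align 1) → ends 61
  pad 1 to align 2 for src
  src at 62 (size 4, align 2) → ends 66
  total 66 bytes, alignment 2
72 − 66 = 6

6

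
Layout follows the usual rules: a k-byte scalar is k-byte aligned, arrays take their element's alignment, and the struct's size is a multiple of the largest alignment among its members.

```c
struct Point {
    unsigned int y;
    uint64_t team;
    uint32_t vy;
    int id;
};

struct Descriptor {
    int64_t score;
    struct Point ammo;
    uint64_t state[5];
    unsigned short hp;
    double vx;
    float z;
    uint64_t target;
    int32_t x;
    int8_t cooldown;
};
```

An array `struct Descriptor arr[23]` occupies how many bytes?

Point: y at 0 (size 4, align 4) → ends 4; pad 4 to align 8 for team; team at 8 (size 8, align 8) → ends 16; vy at 16 (size 4, align 4) → ends 20; id at 20 (size 4, align 4) → ends 24; total 24 bytes, alignment 8
score at 0 (size 8, align 8) → ends 8
ammo at 8 (size 24, align 8) → ends 32
state at 32 (size 40, align 8) → ends 72
hp at 72 (size 2, align 2) → ends 74
pad 6 to align 8 for vx
vx at 80 (size 8, align 8) → ends 88
z at 88 (size 4, align 4) → ends 92
pad 4 to align 8 for target
target at 96 (size 8, align 8) → ends 104
x at 104 (size 4, align 4) → ends 108
cooldown at 108 (size 1, align 1) → ends 109
tail pad 3 to reach multiple of 8
total 112 bytes, alignment 8
array of 23: 23 × 112 = 2576

2576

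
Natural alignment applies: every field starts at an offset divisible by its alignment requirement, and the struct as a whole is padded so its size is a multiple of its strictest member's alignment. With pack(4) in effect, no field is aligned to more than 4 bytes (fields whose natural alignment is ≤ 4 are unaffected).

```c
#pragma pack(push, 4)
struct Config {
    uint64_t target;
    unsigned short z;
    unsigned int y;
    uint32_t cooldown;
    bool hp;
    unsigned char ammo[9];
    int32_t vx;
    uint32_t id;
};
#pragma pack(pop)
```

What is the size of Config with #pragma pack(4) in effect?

40

@0: target [8B, align 4] → 8
@8: z [2B, align 2] → 10
+2 pad (align 4)
@12: y [4B, align 4] → 16
@16: cooldown [4B, align 4] → 20
@20: hp [1B, align 1] → 21
@21: ammo [9B, align 1] → 30
+2 pad (align 4)
@32: vx [4B, align 4] → 36
@36: id [4B, align 4] → 40
size 40, align 4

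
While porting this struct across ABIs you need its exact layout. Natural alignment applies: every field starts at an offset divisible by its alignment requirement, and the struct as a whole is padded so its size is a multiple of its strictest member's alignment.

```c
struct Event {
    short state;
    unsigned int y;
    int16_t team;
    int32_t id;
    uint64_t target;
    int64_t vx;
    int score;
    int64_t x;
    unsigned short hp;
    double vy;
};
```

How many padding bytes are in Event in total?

14

state at 0 (size 2, align 2) → ends 2
pad 2 to align 4 for y
y at 4 (size 4, align 4) → ends 8
team at 8 (size 2, align 2) → ends 10
pad 2 to align 4 for id
id at 12 (size 4, align 4) → ends 16
target at 16 (size 8, align 8) → ends 24
vx at 24 (size 8, align 8) → ends 32
score at 32 (size 4, align 4) → ends 36
pad 4 to align 8 for x
x at 40 (size 8, align 8) → ends 48
hp at 48 (size 2, align 2) → ends 50
pad 6 to align 8 for vy
vy at 56 (size 8, align 8) → ends 64
total 64 bytes, alignment 8
data bytes 50, size 64 → padding 14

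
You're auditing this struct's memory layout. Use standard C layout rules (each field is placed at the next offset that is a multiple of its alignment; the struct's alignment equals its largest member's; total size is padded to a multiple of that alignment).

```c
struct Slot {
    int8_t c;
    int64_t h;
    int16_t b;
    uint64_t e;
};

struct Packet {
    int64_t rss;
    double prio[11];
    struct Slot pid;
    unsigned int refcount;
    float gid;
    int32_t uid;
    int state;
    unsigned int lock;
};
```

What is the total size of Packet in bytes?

Slot: @0: c [1B, align 1] → 1; +7 pad (align 8); @8: h [8B, align 8] → 16; @16: b [2B, align 2] → 18; +6 pad (align 8); @24: e [8B, align 8] → 32; size 32, align 8
@0: rss [8B, align 8] → 8
@8: prio [88B, align 8] → 96
@96: pid [32B, align 8] → 128
@128: refcount [4B, align 4] → 132
@132: gid [4B, align 4] → 136
@136: uid [4B, align 4] → 140
@140: state [4B, align 4] → 144
@144: lock [4B, align 4] → 148
+4 tail pad (align 8)
size 152, align 8

152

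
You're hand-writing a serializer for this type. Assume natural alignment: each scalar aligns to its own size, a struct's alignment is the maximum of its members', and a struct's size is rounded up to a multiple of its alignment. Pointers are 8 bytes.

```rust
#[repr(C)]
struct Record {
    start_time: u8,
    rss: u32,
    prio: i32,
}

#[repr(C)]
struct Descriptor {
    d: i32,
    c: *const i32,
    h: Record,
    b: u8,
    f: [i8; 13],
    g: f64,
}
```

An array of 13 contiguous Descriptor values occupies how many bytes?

728

Record: @0: start_time [1B, align 1] → 1; +3 pad (align 4); @4: rss [4B, align 4] → 8; @8: prio [4B, align 4] → 12; size 12, align 4
@0: d [4B, align 4] → 4
+4 pad (align 8)
@8: c [8B, align 8] → 16
@16: h [12B, align 4] → 28
@28: b [1B, align 1] → 29
@29: f [13B, align 1] → 42
+6 pad (align 8)
@48: g [8B, align 8] → 56
size 56, align 8
array of 13: 13 × 56 = 728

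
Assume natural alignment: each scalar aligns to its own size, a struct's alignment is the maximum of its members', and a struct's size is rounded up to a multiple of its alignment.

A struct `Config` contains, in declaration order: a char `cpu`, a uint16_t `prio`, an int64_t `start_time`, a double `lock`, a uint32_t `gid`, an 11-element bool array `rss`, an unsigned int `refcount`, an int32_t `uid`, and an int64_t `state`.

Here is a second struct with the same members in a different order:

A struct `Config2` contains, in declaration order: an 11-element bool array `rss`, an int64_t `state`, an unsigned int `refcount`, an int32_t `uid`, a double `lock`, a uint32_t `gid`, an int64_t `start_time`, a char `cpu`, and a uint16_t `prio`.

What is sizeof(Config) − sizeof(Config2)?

-8

@0: cpu [1B, align 1] → 1
+1 pad (align 2)
@2: prio [2B, align 2] → 4
+4 pad (align 8)
@8: start_time [8B, align 8] → 16
@16: lock [8B, align 8] → 24
@24: gid [4B, align 4] → 28
@28: rss [11B, align 1] → 39
+1 pad (align 4)
@40: refcount [4B, align 4] → 44
@44: uid [4B, align 4] → 48
@48: state [8B, align 8] → 56
size 56, align 8
— Config2 —
@0: rss [11B, align 1] → 11
+5 pad (align 8)
@16: state [8B, align 8] → 24
@24: refcount [4B, align 4] → 28
@28: uid [4B, align 4] → 32
@32: lock [8B, align 8] → 40
@40: gid [4B, align 4] → 44
+4 pad (align 8)
@48: start_time [8B, align 8] → 56
@56: cpu [1B, align 1] → 57
+1 pad (align 2)
@58: prio [2B, align 2] → 60
+4 tail pad (align 8)
size 64, align 8
56 − 64 = -8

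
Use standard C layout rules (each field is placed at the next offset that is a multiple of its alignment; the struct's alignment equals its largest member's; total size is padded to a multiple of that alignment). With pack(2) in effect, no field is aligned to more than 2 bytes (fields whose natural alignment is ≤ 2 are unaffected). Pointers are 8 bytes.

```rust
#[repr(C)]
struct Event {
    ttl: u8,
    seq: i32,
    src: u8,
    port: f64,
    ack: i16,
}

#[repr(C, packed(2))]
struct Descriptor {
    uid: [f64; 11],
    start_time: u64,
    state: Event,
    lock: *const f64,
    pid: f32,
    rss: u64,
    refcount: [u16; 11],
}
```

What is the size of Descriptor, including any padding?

170

Event: @0: ttl [1B, align 1] → 1; +3 pad (align 4); @4: seq [4B, align 4] → 8; @8: src [1B, align 1] → 9; +7 pad (align 8); @16: port [8B, align 8] → 24; @24: ack [2B, align 2] → 26; +6 tail pad (align 8); size 32, align 8
@0: uid [88B, align 2] → 88
@88: start_time [8B, align 2] → 96
@96: state [32B, align 2] → 128
@128: lock [8B, align 2] → 136
@136: pid [4B, align 2] → 140
@140: rss [8B, align 2] → 148
@148: refcount [22B, align 2] → 170
size 170, align 2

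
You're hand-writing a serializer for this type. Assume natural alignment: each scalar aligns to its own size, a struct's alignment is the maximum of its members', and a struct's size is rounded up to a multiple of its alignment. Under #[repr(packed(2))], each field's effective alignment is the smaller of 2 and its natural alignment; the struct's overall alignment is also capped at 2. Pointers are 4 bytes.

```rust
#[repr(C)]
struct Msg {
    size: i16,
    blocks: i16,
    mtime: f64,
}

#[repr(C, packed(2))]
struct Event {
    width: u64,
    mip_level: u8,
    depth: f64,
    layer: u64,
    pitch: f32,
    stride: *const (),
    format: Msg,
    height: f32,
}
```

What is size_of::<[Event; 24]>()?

1296

Msg: @0: size [2B, align 2] → 2; @2: blocks [2B, align 2] → 4; +4 pad (align 8); @8: mtime [8B, align 8] → 16; size 16, align 8
@0: width [8B, align 2] → 8
@8: mip_level [1B, align 1] → 9
+1 pad (align 2)
@10: depth [8B, align 2] → 18
@18: layer [8B, align 2] → 26
@26: pitch [4B, align 2] → 30
@30: stride [4B, align 2] → 34
@34: format [16B, align 2] → 50
@50: height [4B, align 2] → 54
size 54, align 2
array of 24: 24 × 54 = 1296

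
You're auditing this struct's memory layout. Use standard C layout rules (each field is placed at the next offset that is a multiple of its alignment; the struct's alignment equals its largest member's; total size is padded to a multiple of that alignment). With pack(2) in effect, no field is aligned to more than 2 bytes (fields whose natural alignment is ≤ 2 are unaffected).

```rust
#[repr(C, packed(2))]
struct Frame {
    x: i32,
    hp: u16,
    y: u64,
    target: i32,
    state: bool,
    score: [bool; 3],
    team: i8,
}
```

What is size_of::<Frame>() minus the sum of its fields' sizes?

1

@0: x [4B, align 2] → 4
@4: hp [2B, align 2] → 6
@6: y [8B, align 2] → 14
@14: target [4B, align 2] → 18
@18: state [1B, align 1] → 19
@19: score [3B, align 1] → 22
@22: team [1B, align 1] → 23
+1 tail pad (align 2)
size 24, align 2
data bytes 23, size 24 → padding 1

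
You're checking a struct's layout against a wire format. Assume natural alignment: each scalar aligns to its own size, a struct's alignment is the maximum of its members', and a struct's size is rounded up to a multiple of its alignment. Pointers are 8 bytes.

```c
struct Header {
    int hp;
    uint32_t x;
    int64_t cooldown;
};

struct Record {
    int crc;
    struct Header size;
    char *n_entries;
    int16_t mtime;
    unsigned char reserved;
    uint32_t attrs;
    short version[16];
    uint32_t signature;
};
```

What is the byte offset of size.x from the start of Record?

12

Header: hp at 0 (size 4, align 4) → ends 4; x at 4 (size 4, align 4) → ends 8; cooldown at 8 (size 8, align 8) → ends 16; total 16 bytes, alignment 8
crc at 0 (size 4, align 4) → ends 4
pad 4 to align 8 for size
size at 8 (size 16, align 8) → ends 24
within Header: x at 4
8 + 4 = 12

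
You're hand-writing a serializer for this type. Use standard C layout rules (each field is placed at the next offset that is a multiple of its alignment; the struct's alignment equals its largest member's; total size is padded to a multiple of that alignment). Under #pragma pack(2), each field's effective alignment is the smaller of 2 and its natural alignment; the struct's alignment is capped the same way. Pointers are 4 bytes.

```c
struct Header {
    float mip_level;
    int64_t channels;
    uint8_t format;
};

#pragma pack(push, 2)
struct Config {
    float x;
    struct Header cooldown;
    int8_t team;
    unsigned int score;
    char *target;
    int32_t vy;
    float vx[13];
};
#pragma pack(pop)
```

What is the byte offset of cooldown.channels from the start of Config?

12

Header: mip_level at 0 (size 4, align 4) → ends 4; pad 4 to align 8 for channels; channels at 8 (size 8, align 8) → ends 16; format at 16 (size 1, align 1) → ends 17; tail pad 7 to reach multiple of 8; total 24 bytes, alignment 8
x at 0 (size 4, align 2) → ends 4
cooldown at 4 (size 24, align 2) → ends 28
within Header: channels at 8
4 + 8 = 12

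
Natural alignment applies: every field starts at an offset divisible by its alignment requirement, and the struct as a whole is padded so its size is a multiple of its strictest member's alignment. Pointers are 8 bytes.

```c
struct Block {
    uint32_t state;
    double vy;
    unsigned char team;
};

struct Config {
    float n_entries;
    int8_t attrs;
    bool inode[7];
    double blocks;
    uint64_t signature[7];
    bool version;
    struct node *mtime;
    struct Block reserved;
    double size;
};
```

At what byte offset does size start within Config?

120

Block: state at 0 (size 4, align 4) → ends 4; pad 4 to align 8 for vy; vy at 8 (size 8, align 8) → ends 16; team at 16 (size 1, align 1) → ends 17; tail pad 7 to reach multiple of 8; total 24 bytes, alignment 8
n_entries at 0 (size 4, align 4) → ends 4
attrs at 4 (size 1, align 1) → ends 5
inode at 5 (size 7, align 1) → ends 12
pad 4 to align 8 for blocks
blocks at 16 (size 8, align 8) → ends 24
signature at 24 (size 56, align 8) → ends 80
version at 80 (size 1, align 1) → ends 81
pad 7 to align 8 for mtime
mtime at 88 (size 8, align 8) → ends 96
reserved at 96 (size 24, align 8) → ends 120
size at 120 (size 8, align 8) → ends 128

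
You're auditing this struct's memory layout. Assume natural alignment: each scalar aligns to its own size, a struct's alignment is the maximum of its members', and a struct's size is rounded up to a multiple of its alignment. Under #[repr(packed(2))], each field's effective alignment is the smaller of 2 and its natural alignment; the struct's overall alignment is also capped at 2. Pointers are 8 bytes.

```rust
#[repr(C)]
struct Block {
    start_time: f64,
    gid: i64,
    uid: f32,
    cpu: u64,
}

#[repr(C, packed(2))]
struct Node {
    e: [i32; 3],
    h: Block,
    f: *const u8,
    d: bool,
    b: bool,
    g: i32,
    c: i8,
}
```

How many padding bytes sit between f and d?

0

Block: start_time at 0 (size 8, align 8) → ends 8; gid at 8 (size 8, align 8) → ends 16; uid at 16 (size 4, align 4) → ends 20; pad 4 to align 8 for cpu; cpu at 24 (size 8, align 8) → ends 32; total 32 bytes, alignment 8
e at 0 (size 12, align 2) → ends 12
h at 12 (size 32, align 2) → ends 44
f at 44 (size 8, align 2) → ends 52
d at 52 (size 1, align 1) → ends 53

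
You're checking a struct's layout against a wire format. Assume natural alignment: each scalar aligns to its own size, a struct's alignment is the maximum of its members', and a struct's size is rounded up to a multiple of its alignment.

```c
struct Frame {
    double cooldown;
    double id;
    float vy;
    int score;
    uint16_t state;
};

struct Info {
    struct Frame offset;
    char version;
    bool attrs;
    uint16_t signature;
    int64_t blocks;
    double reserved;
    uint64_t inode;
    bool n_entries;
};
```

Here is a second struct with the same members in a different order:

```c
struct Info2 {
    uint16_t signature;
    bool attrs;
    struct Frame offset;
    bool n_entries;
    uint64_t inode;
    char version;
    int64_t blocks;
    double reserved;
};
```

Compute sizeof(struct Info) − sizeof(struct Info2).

Frame: @0: cooldown [8B, align 8] → 8; @8: id [8B, align 8] → 16; @16: vy [4B, align 4] → 20; @20: score [4B, align 4] → 24; @24: state [2B, align 2] → 26; +6 tail pad (align 8); size 32, align 8
@0: offset [32B, align 8] → 32
@32: version [1B, align 1] → 33
@33: attrs [1B, align 1] → 34
@34: signature [2B, align 2] → 36
+4 pad (align 8)
@40: blocks [8B, align 8] → 48
@48: reserved [8B, align 8] → 56
@56: inode [8B, align 8] → 64
@64: n_entries [1B, align 1] → 65
+7 tail pad (align 8)
size 72, align 8
— Info2 —
@0: signature [2B, align 2] → 2
@2: attrs [1B, align 1] → 3
+5 pad (align 8)
@8: offset [32B, align 8] → 40
@40: n_entries [1B, align 1] → 41
+7 pad (align 8)
@48: inode [8B, align 8] → 56
@56: version [1B, align 1] → 57
+7 pad (align 8)
@64: blocks [8B, align 8] → 72
@72: reserved [8B, align 8] → 80
size 80, align 8
72 − 80 = -8

-8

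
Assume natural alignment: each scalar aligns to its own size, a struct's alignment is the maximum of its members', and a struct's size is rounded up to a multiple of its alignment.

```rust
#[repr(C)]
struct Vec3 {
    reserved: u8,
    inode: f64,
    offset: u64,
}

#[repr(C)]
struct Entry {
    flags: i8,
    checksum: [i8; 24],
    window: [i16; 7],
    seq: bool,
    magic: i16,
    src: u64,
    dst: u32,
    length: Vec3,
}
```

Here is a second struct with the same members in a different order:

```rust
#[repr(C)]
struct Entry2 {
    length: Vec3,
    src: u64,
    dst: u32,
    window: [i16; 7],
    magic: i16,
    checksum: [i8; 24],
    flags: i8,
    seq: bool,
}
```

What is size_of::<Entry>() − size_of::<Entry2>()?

8

Vec3: reserved at 0 (size 1, align 1) → ends 1; pad 7 to align 8 for inode; inode at 8 (size 8, align 8) → ends 16; offset at 16 (size 8, align 8) → ends 24; total 24 bytes, alignment 8
flags at 0 (size 1, align 1) → ends 1
checksum at 1 (size 24, align 1) → ends 25
pad 1 to align 2 for window
window at 26 (size 14, align 2) → ends 40
seq at 40 (size 1, align 1) → ends 41
pad 1 to align 2 for magic
magic at 42 (size 2, align 2) → ends 44
pad 4 to align 8 for src
src at 48 (size 8, align 8) → ends 56
dst at 56 (size 4, align 4) → ends 60
pad 4 to align 8 for length
length at 64 (size 24, align 8) → ends 88
total 88 bytes, alignment 8
— Entry2 —
length at 0 (size 24, align 8) → ends 24
src at 24 (size 8, align 8) → ends 32
dst at 32 (size 4, align 4) → ends 36
window at 36 (size 14, align 2) → ends 50
magic at 50 (size 2, align 2) → ends 52
checksum at 52 (size 24, align 1) → ends 76
flags at 76 (size 1, align 1) → ends 77
seq at 77 (size 1, align 1) → ends 78
tail pad 2 to reach multiple of 8
total 80 bytes, alignment 8
88 − 80 = 8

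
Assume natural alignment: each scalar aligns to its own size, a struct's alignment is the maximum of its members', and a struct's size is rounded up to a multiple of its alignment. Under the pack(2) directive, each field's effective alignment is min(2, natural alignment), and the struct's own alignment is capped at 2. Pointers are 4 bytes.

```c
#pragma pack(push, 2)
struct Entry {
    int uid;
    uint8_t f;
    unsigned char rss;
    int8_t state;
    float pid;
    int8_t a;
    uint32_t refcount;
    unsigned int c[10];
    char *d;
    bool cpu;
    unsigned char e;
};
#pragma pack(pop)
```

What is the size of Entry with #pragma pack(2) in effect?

@0: uid [4B, align 2] → 4
@4: f [1B, align 1] → 5
@5: rss [1B, align 1] → 6
@6: state [1B, align 1] → 7
+1 pad (align 2)
@8: pid [4B, align 2] → 12
@12: a [1B, align 1] → 13
+1 pad (align 2)
@14: refcount [4B, align 2] → 18
@18: c [40B, align 2] → 58
@58: d [4B, align 2] → 62
@62: cpu [1B, align 1] → 63
@63: e [1B, align 1] → 64
size 64, align 2

64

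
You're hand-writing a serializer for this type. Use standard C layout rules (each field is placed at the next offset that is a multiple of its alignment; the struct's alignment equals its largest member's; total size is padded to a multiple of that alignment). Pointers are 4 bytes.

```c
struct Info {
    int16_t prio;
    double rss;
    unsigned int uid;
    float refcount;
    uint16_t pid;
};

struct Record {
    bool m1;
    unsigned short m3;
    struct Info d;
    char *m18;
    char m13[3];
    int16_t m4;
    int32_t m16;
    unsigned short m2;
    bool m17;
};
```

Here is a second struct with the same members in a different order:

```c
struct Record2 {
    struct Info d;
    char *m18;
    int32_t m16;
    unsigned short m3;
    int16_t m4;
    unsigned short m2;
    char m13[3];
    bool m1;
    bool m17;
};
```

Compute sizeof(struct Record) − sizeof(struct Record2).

8

Info: @0: prio [2B, align 2] → 2; +6 pad (align 8); @8: rss [8B, align 8] → 16; @16: uid [4B, align 4] → 20; @20: refcount [4B, align 4] → 24; @24: pid [2B, align 2] → 26; +6 tail pad (align 8); size 32, align 8
@0: m1 [1B, align 1] → 1
+1 pad (align 2)
@2: m3 [2B, align 2] → 4
+4 pad (align 8)
@8: d [32B, align 8] → 40
@40: m18 [4B, align 4] → 44
@44: m13 [3B, align 1] → 47
+1 pad (align 2)
@48: m4 [2B, align 2] → 50
+2 pad (align 4)
@52: m16 [4B, align 4] → 56
@56: m2 [2B, align 2] → 58
@58: m17 [1B, align 1] → 59
+5 tail pad (align 8)
size 64, align 8
— Record2 —
@0: d [32B, align 8] → 32
@32: m18 [4B, align 4] → 36
@36: m16 [4B, align 4] → 40
@40: m3 [2B, align 2] → 42
@42: m4 [2B, align 2] → 44
@44: m2 [2B, align 2] → 46
@46: m13 [3B, align 1] → 49
@49: m1 [1B, align 1] → 50
@50: m17 [1B, align 1] → 51
+5 tail pad (align 8)
size 56, align 8
64 − 56 = 8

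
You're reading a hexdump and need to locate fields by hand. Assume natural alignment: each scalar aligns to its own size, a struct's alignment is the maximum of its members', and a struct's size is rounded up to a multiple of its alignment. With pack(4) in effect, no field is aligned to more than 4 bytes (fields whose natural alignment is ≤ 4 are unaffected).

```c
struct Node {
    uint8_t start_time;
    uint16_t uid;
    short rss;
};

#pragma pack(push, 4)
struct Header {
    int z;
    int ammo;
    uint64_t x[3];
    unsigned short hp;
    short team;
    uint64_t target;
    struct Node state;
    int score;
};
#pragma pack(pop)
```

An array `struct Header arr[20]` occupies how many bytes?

Node: start_time at 0 (size 1, align 1) → ends 1; pad 1 to align 2 for uid; uid at 2 (size 2, align 2) → ends 4; rss at 4 (size 2, align 2) → ends 6; total 6 bytes, alignment 2
z at 0 (size 4, align 4) → ends 4
ammo at 4 (size 4, align 4) → ends 8
x at 8 (size 24, align 4) → ends 32
hp at 32 (size 2, align 2) → ends 34
team at 34 (size 2, align 2) → ends 36
target at 36 (size 8, align 4) → ends 44
state at 44 (size 6, align 2) → ends 50
pad 2 to align 4 for score
score at 52 (size 4, align 4) → ends 56
total 56 bytes, alignment 4
array of 20: 20 × 56 = 1120

1120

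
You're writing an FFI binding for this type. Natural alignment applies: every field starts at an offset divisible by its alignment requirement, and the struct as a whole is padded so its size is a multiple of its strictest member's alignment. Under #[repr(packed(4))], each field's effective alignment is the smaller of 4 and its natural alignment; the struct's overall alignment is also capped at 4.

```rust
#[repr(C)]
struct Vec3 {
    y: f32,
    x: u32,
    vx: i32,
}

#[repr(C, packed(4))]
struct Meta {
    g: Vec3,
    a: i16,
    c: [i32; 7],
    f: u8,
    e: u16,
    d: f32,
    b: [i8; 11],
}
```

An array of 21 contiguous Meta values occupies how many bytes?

Vec3: @0: y [4B, align 4] → 4; @4: x [4B, align 4] → 8; @8: vx [4B, align 4] → 12; size 12, align 4
@0: g [12B, align 4] → 12
@12: a [2B, align 2] → 14
+2 pad (align 4)
@16: c [28B, align 4] → 44
@44: f [1B, align 1] → 45
+1 pad (align 2)
@46: e [2B, align 2] → 48
@48: d [4B, align 4] → 52
@52: b [11B, align 1] → 63
+1 tail pad (align 4)
size 64, align 4
array of 21: 21 × 64 = 1344

1344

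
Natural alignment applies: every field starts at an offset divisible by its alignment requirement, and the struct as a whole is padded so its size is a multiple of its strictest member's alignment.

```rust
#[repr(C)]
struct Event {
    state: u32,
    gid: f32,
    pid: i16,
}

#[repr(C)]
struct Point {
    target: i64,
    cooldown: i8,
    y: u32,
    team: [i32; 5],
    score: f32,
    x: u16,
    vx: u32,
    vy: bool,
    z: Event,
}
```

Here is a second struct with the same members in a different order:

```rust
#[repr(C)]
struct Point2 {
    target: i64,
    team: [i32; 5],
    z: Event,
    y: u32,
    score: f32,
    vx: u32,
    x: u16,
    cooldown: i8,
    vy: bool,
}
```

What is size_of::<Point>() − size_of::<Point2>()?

Event: state at 0 (size 4, align 4) → ends 4; gid at 4 (size 4, align 4) → ends 8; pid at 8 (size 2, align 2) → ends 10; tail pad 2 to reach multiple of 4; total 12 bytes, alignment 4
target at 0 (size 8, align 8) → ends 8
cooldown at 8 (size 1, align 1) → ends 9
pad 3 to align 4 for y
y at 12 (size 4, align 4) → ends 16
team at 16 (size 20, align 4) → ends 36
score at 36 (size 4, align 4) → ends 40
x at 40 (size 2, align 2) → ends 42
pad 2 to align 4 for vx
vx at 44 (size 4, align 4) → ends 48
vy at 48 (size 1, align 1) → ends 49
pad 3 to align 4 for z
z at 52 (size 12, align 4) → ends 64
total 64 bytes, alignment 8
— Point2 —
target at 0 (size 8, align 8) → ends 8
team at 8 (size 20, align 4) → ends 28
z at 28 (size 12, align 4) → ends 40
y at 40 (size 4, align 4) → ends 44
score at 44 (size 4, align 4) → ends 48
vx at 48 (size 4, align 4) → ends 52
x at 52 (size 2, align 2) → ends 54
cooldown at 54 (size 1, align 1) → ends 55
vy at 55 (size 1, align 1) → ends 56
total 56 bytes, alignment 8
64 − 56 = 8

8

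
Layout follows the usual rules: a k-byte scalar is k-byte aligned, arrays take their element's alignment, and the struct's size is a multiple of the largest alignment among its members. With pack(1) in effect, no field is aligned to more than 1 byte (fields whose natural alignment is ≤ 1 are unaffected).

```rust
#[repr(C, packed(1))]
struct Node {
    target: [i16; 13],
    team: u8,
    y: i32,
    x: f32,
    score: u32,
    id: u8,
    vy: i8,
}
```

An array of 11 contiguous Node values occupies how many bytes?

target at 0 (size 26, align 1) → ends 26
team at 26 (size 1, align 1) → ends 27
y at 27 (size 4, align 1) → ends 31
x at 31 (size 4, align 1) → ends 35
score at 35 (size 4, align 1) → ends 39
id at 39 (size 1, align 1) → ends 40
vy at 40 (size 1, align 1) → ends 41
total 41 bytes, alignment 1
array of 11: 11 × 41 = 451

451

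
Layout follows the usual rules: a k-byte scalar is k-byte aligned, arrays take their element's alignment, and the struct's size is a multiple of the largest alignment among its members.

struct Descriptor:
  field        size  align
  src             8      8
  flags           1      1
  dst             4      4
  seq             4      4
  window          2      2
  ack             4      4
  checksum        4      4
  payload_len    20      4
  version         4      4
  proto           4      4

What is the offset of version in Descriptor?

52

0..8  src  (8B, 8-aligned)
8..9  flags  (1B, 1-aligned)
9..12  -- padding (3B)
12..16  dst  (4B, 4-aligned)
16..20  seq  (4B, 4-aligned)
20..22  window  (2B, 2-aligned)
22..24  -- padding (2B)
24..28  ack  (4B, 4-aligned)
28..32  checksum  (4B, 4-aligned)
32..52  payload_len  (20B, 4-aligned)
52..56  version  (4B, 4-aligned)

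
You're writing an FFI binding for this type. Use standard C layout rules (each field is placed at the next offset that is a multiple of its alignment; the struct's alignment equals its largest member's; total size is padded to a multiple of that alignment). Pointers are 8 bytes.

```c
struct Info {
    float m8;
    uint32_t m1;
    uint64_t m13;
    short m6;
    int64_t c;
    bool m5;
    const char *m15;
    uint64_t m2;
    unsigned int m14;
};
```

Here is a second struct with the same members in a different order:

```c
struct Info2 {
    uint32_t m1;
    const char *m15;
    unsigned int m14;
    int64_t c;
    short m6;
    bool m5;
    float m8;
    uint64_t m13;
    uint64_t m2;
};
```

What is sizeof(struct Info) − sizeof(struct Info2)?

m8 at 0 (size 4, align 4) → ends 4
m1 at 4 (size 4, align 4) → ends 8
m13 at 8 (size 8, align 8) → ends 16
m6 at 16 (size 2, align 2) → ends 18
pad 6 to align 8 for c
c at 24 (size 8, align 8) → ends 32
m5 at 32 (size 1, align 1) → ends 33
pad 7 to align 8 for m15
m15 at 40 (size 8, align 8) → ends 48
m2 at 48 (size 8, align 8) → ends 56
m14 at 56 (size 4, align 4) → ends 60
tail pad 4 to reach multiple of 8
total 64 bytes, alignment 8
— Info2 —
m1 at 0 (size 4, align 4) → ends 4
pad 4 to align 8 for m15
m15 at 8 (size 8, align 8) → ends 16
m14 at 16 (size 4, align 4) → ends 20
pad 4 to align 8 for c
c at 24 (size 8, align 8) → ends 32
m6 at 32 (size 2, align 2) → ends 34
m5 at 34 (size 1, align 1) → ends 35
pad 1 to align 4 for m8
m8 at 36 (size 4, align 4) → ends 40
m13 at 40 (size 8, align 8) → ends 48
m2 at 48 (size 8, align 8) → ends 56
total 56 bytes, alignment 8
64 − 56 = 8

8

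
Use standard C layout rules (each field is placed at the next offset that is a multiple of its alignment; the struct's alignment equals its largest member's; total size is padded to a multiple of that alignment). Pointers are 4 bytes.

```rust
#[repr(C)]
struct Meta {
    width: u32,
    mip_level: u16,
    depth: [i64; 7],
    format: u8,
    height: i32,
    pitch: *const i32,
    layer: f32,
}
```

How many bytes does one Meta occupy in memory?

0..4  width  (4B, 4-aligned)
4..6  mip_level  (2B, 2-aligned)
6..8  -- padding (2B)
8..64  depth  (56B, 8-aligned)
64..65  format  (1B, 1-aligned)
65..68  -- padding (3B)
68..72  height  (4B, 4-aligned)
72..76  pitch  (4B, 4-aligned)
76..80  layer  (4B, 4-aligned)
sizeof = 80, alignof = 8

80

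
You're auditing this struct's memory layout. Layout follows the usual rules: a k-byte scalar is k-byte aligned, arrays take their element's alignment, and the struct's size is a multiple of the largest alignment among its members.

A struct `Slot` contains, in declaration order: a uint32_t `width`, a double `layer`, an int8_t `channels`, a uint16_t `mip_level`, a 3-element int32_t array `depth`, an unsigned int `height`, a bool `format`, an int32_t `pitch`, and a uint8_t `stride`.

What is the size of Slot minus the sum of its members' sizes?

11

width at 0 (size 4, align 4) → ends 4
pad 4 to align 8 for layer
layer at 8 (size 8, align 8) → ends 16
channels at 16 (size 1, align 1) → ends 17
pad 1 to align 2 for mip_level
mip_level at 18 (size 2, align 2) → ends 20
depth at 20 (size 12, align 4) → ends 32
height at 32 (size 4, align 4) → ends 36
format at 36 (size 1, align 1) → ends 37
pad 3 to align 4 for pitch
pitch at 40 (size 4, align 4) → ends 44
stride at 44 (size 1, align 1) → ends 45
tail pad 3 to reach multiple of 8
total 48 bytes, alignment 8
data bytes 37, size 48 → padding 11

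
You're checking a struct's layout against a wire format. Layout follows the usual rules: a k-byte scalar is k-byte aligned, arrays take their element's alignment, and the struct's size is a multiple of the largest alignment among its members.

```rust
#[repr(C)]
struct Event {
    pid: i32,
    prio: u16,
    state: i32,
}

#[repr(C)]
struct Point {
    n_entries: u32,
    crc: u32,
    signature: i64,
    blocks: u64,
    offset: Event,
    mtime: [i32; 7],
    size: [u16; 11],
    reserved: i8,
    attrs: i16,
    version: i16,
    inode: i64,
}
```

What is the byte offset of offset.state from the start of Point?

Event: pid at 0 (size 4, align 4) → ends 4; prio at 4 (size 2, align 2) → ends 6; pad 2 to align 4 for state; state at 8 (size 4, align 4) → ends 12; total 12 bytes, alignment 4
n_entries at 0 (size 4, align 4) → ends 4
crc at 4 (size 4, align 4) → ends 8
signature at 8 (size 8, align 8) → ends 16
blocks at 16 (size 8, align 8) → ends 24
offset at 24 (size 12, align 4) → ends 36
within Event: state at 8
24 + 8 = 32

32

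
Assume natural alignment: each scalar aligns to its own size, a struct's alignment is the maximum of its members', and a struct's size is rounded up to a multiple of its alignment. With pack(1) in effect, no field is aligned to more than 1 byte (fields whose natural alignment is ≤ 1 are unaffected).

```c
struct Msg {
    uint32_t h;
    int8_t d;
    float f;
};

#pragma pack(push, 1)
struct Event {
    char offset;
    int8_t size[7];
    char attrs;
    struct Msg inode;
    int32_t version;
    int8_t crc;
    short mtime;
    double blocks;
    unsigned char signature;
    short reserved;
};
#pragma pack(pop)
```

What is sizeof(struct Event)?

Msg: @0: h [4B, align 4] → 4; @4: d [1B, align 1] → 5; +3 pad (align 4); @8: f [4B, align 4] → 12; size 12, align 4
@0: offset [1B, align 1] → 1
@1: size [7B, align 1] → 8
@8: attrs [1B, align 1] → 9
@9: inode [12B, align 1] → 21
@21: version [4B, align 1] → 25
@25: crc [1B, align 1] → 26
@26: mtime [2B, align 1] → 28
@28: blocks [8B, align 1] → 36
@36: signature [1B, align 1] → 37
@37: reserved [2B, align 1] → 39
size 39, align 1

39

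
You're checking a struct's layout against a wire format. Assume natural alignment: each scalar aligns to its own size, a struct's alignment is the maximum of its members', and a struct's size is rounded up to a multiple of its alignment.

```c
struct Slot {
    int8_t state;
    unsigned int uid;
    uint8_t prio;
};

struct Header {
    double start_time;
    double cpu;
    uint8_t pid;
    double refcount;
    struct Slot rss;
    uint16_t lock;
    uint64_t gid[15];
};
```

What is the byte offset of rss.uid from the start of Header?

36

Slot: state at 0 (size 1, align 1) → ends 1; pad 3 to align 4 for uid; uid at 4 (size 4, align 4) → ends 8; prio at 8 (size 1, align 1) → ends 9; tail pad 3 to reach multiple of 4; total 12 bytes, alignment 4
start_time at 0 (size 8, align 8) → ends 8
cpu at 8 (size 8, align 8) → ends 16
pid at 16 (size 1, align 1) → ends 17
pad 7 to align 8 for refcount
refcount at 24 (size 8, align 8) → ends 32
rss at 32 (size 12, align 4) → ends 44
within Slot: uid at 4
32 + 4 = 36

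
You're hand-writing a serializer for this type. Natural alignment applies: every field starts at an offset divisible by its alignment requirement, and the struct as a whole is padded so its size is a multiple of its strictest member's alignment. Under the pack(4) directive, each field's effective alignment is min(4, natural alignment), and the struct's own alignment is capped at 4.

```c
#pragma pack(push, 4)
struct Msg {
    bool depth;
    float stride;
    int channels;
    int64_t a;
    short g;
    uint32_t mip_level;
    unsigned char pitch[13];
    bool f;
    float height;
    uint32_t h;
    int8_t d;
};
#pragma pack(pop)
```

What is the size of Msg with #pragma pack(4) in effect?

56

depth at 0 (size 1, align 1) → ends 1
pad 3 to align 4 for stride
stride at 4 (size 4, align 4) → ends 8
channels at 8 (size 4, align 4) → ends 12
a at 12 (size 8, align 4) → ends 20
g at 20 (size 2, align 2) → ends 22
pad 2 to align 4 for mip_level
mip_level at 24 (size 4, align 4) → ends 28
pitch at 28 (size 13, align 1) → ends 41
f at 41 (size 1, align 1) → ends 42
pad 2 to align 4 for height
height at 44 (size 4, align 4) → ends 48
h at 48 (size 4, align 4) → ends 52
d at 52 (size 1, align 1) → ends 53
tail pad 3 to reach multiple of 4
total 56 bytes, alignment 4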